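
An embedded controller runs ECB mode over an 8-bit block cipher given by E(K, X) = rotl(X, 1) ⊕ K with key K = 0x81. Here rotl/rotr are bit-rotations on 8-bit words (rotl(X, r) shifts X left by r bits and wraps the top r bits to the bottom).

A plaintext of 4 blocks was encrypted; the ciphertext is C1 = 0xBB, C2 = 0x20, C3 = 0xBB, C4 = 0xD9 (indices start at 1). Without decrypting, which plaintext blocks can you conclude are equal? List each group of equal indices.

P1 = P3

ECB encrypts each block independently with the same key, so equal ciphertext blocks imply equal plaintext blocks.
C1 = C3 = 0xBB, so P1 = P3.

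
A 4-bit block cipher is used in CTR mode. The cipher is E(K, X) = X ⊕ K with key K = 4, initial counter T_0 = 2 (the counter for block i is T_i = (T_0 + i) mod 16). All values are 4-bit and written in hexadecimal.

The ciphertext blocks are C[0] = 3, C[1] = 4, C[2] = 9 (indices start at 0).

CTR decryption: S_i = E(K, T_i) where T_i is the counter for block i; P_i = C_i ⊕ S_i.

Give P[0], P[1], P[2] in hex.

P[0] = 5, P[1] = 3, P[2] = 9

P[0]: T = 2, S = E(K, T) = 6; 3 ⊕ 6 = 5.
P[1]: T = 3, S = E(K, T) = 7; 4 ⊕ 7 = 3.
P[2]: T = 4, S = E(K, T) = 0; 9 ⊕ 0 = 9.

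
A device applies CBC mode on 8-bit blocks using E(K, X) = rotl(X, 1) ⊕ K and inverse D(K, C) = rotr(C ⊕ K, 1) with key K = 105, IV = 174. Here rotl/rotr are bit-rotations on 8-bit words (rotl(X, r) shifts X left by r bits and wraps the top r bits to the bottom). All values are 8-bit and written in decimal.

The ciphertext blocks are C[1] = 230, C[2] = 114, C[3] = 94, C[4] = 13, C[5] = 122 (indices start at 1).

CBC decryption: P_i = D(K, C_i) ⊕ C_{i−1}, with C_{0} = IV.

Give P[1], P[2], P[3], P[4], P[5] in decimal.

P[1] = 105, P[2] = 107, P[3] = 233, P[4] = 108, P[5] = 132

P[1]: D(K, 230) = 199; 199 ⊕ 174 = 105.
P[2]: D(K, 114) = 141; 141 ⊕ 230 = 107.
P[3]: D(K, 94) = 155; 155 ⊕ 114 = 233.
P[4]: D(K, 13) = 50; 50 ⊕ 94 = 108.
P[5]: D(K, 122) = 137; 137 ⊕ 13 = 132.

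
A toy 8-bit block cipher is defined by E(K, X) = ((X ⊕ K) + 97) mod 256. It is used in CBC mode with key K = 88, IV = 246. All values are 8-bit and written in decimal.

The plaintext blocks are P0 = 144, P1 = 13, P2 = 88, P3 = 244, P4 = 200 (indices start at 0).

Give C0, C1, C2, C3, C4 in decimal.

CBC encryption: C_i = E(K, P_i ⊕ C_{i−1}), with C_{−1} = IV.
C0: P0 ⊕ 246 = 102; E(K, 102) = 159.
C1: P1 ⊕ 159 = 146; E(K, 146) = 43.
C2: P2 ⊕ 43 = 115; E(K, 115) = 140.
C3: P3 ⊕ 140 = 120; E(K, 120) = 129.
C4: P4 ⊕ 129 = 73; E(K, 73) = 114.

C0 = 159, C1 = 43, C2 = 140, C3 = 129, C4 = 114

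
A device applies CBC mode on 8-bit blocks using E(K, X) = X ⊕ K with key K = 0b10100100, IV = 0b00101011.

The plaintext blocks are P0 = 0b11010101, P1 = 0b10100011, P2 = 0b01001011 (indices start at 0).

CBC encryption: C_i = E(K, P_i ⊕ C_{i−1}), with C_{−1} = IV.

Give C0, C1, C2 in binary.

C0 = 0b01011010, C1 = 0b01011101, C2 = 0b10110010

C0: P0 ⊕ 0b00101011 = 0b11111110; E(K, 0b11111110) = 0b01011010.
C1: P1 ⊕ 0b01011010 = 0b11111001; E(K, 0b11111001) = 0b01011101.
C2: P2 ⊕ 0b01011101 = 0b00010110; E(K, 0b00010110) = 0b10110010.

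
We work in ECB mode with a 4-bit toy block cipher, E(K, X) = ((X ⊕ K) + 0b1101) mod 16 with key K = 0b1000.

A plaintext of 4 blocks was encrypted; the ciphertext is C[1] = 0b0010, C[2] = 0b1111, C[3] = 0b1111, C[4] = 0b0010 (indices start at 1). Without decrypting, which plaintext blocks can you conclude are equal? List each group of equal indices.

P[1] = P[4]; P[2] = P[3]

ECB encrypts each block independently with the same key, so equal ciphertext blocks imply equal plaintext blocks.
C[1] = C[4] = 0b0010, so P[1] = P[4].
C[2] = C[3] = 0b1111, so P[2] = P[3].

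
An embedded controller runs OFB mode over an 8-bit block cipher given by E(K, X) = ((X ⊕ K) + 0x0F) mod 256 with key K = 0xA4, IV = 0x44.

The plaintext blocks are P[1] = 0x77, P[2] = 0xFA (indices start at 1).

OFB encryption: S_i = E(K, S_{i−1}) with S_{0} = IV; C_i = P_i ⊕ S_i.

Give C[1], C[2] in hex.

C[1] = 0x98, C[2] = 0xA0

C[1]: S = E(K, 0x44) = 0xEF; 0x77 ⊕ 0xEF = 0x98.
C[2]: S = E(K, 0xEF) = 0x5A; 0xFA ⊕ 0x5A = 0xA0.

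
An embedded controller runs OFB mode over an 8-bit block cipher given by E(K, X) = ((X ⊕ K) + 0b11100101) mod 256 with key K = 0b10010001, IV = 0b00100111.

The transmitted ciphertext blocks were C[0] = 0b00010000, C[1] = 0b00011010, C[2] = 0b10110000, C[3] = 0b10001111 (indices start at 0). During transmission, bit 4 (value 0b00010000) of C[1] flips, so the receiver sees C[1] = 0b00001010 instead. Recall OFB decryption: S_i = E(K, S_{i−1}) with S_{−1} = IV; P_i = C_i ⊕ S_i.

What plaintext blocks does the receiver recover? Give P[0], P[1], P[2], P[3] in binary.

Only C[1] changed, to 0b00001010. In OFB, a change in C_i flips the same bit in P_i only; the keystream is unaffected. Decrypting the received ciphertext:
P[0]: S = E(K, 0b00100111) = 0b10011011; 0b00010000 ⊕ 0b10011011 = 0b10001011.
P[1]: S = E(K, 0b10011011) = 0b11101111; 0b00001010 ⊕ 0b11101111 = 0b11100101.
P[2]: S = E(K, 0b11101111) = 0b01100011; 0b10110000 ⊕ 0b01100011 = 0b11010011.
P[3]: S = E(K, 0b01100011) = 0b11010111; 0b10001111 ⊕ 0b11010111 = 0b01011000.
Blocks that differ from the original plaintext: P[1].

P[0] = 0b10001011, P[1] = 0b11100101, P[2] = 0b11010011, P[3] = 0b01011000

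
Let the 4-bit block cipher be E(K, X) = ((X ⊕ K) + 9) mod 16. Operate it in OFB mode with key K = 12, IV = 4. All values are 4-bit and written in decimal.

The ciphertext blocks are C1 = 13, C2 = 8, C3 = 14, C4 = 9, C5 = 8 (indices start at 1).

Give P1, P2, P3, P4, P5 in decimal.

P1 = 12, P2 = 14, P3 = 13, P4 = 1, P5 = 5

OFB decryption: S_i = E(K, S_{i−1}) with S_{0} = IV; P_i = C_i ⊕ S_i.
P1: S = E(K, 4) = 1; 13 ⊕ 1 = 12.
P2: S = E(K, 1) = 6; 8 ⊕ 6 = 14.
P3: S = E(K, 6) = 3; 14 ⊕ 3 = 13.
P4: S = E(K, 3) = 8; 9 ⊕ 8 = 1.
P5: S = E(K, 8) = 13; 8 ⊕ 13 = 5.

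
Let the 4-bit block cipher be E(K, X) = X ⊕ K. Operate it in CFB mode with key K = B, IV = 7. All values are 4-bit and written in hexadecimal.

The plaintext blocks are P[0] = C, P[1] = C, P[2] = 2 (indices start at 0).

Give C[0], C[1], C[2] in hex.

CFB encryption: C_i = P_i ⊕ E(K, C_{i−1}), with C_{−1} = IV.
C[0]: E(K, 7) = C; C ⊕ C = 0.
C[1]: E(K, 0) = B; C ⊕ B = 7.
C[2]: E(K, 7) = C; 2 ⊕ C = E.

C[0] = 0, C[1] = 7, C[2] = E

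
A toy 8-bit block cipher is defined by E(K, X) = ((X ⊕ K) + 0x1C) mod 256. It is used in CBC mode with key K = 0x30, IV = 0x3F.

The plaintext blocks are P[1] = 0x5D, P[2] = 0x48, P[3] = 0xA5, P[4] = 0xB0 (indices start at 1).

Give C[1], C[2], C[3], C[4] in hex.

CBC encryption: C_i = E(K, P_i ⊕ C_{i−1}), with C_{0} = IV.
C[1]: P[1] ⊕ 0x3F = 0x62; E(K, 0x62) = 0x6E.
C[2]: P[2] ⊕ 0x6E = 0x26; E(K, 0x26) = 0x32.
C[3]: P[3] ⊕ 0x32 = 0x97; E(K, 0x97) = 0xC3.
C[4]: P[4] ⊕ 0xC3 = 0x73; E(K, 0x73) = 0x5F.

C[1] = 0x6E, C[2] = 0x32, C[3] = 0xC3, C[4] = 0x5F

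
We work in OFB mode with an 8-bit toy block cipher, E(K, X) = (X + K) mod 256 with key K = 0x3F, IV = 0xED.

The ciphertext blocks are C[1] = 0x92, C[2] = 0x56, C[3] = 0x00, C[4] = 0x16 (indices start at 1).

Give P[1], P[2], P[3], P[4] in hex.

OFB decryption: S_i = E(K, S_{i−1}) with S_{0} = IV; P_i = C_i ⊕ S_i.
P[1]: S = E(K, 0xED) = 0x2C; 0x92 ⊕ 0x2C = 0xBE.
P[2]: S = E(K, 0x2C) = 0x6B; 0x56 ⊕ 0x6B = 0x3D.
P[3]: S = E(K, 0x6B) = 0xAA; 0x00 ⊕ 0xAA = 0xAA.
P[4]: S = E(K, 0xAA) = 0xE9; 0x16 ⊕ 0xE9 = 0xFF.

P[1] = 0xBE, P[2] = 0x3D, P[3] = 0xAA, P[4] = 0xFF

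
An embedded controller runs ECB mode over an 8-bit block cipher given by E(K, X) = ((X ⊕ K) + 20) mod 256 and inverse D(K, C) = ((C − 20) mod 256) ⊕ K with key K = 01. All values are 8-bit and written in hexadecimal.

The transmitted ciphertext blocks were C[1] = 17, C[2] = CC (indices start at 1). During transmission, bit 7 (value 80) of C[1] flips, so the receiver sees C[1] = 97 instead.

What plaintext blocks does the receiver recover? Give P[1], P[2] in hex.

P[1] = 76, P[2] = AD

ECB decryption: P_i = D(K, C_i).
Only C[1] changed, to 97. In ECB, a change in C_i affects only P_i. Decrypting the received ciphertext:
P[1]: D(K, 97) = 76.
P[2]: D(K, CC) = AD.
Blocks that differ from the original plaintext: P[1].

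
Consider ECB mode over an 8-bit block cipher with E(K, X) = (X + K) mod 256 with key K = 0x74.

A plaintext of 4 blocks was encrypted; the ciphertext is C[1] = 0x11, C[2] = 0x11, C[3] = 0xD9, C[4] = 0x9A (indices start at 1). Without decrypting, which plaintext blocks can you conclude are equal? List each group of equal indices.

ECB encrypts each block independently with the same key, so equal ciphertext blocks imply equal plaintext blocks.
C[1] = C[2] = 0x11, so P[1] = P[2].

P[1] = P[2]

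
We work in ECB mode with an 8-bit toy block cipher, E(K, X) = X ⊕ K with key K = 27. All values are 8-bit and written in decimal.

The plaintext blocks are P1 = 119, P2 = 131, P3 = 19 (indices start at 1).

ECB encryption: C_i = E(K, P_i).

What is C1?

C1 = 108

C1: E(K, 119) = 108.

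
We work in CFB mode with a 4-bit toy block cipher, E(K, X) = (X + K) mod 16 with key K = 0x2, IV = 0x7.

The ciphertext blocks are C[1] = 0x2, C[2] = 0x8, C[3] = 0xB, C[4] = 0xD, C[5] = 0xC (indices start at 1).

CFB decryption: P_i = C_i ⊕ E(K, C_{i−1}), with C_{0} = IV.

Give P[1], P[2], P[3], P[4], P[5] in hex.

P[1]: E(K, 0x7) = 0x9; 0x2 ⊕ 0x9 = 0xB.
P[2]: E(K, 0x2) = 0x4; 0x8 ⊕ 0x4 = 0xC.
P[3]: E(K, 0x8) = 0xA; 0xB ⊕ 0xA = 0x1.
P[4]: E(K, 0xB) = 0xD; 0xD ⊕ 0xD = 0x0.
P[5]: E(K, 0xD) = 0xF; 0xC ⊕ 0xF = 0x3.

P[1] = 0xB, P[2] = 0xC, P[3] = 0x1, P[4] = 0x0, P[5] = 0x3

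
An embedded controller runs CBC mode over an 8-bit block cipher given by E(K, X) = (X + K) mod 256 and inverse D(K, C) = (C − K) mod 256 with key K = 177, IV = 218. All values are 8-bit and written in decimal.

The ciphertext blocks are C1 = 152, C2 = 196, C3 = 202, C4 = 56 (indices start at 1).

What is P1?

CBC decryption: P_i = D(K, C_i) ⊕ C_{i−1}, with C_{0} = IV.
P1: D(K, 152) = 231; 231 ⊕ 218 = 61.

P1 = 61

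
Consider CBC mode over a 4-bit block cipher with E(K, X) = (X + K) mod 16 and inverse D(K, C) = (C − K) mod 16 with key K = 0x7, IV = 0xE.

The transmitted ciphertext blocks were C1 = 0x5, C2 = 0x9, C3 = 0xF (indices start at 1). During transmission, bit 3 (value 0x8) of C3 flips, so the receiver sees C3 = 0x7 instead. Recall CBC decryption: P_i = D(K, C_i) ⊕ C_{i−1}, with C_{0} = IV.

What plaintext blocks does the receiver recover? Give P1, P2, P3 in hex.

P1 = 0x0, P2 = 0x7, P3 = 0x9

Only C3 changed, to 0x7. In CBC, a change in C_i garbles P_i and flips the same bit in P_{i+1}. Decrypting the received ciphertext:
P1: D(K, 0x5) = 0xE; 0xE ⊕ 0xE = 0x0.
P2: D(K, 0x9) = 0x2; 0x2 ⊕ 0x5 = 0x7.
P3: D(K, 0x7) = 0x0; 0x0 ⊕ 0x9 = 0x9.
Blocks that differ from the original plaintext: P3.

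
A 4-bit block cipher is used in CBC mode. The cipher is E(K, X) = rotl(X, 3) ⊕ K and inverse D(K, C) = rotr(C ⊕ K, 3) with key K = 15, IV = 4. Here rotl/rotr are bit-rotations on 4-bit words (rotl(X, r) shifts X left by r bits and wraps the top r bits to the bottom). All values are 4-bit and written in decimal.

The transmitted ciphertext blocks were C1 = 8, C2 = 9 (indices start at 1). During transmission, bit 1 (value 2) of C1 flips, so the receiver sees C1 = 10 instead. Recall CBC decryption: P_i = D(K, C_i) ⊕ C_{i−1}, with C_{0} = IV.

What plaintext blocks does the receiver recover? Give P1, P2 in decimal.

Only C1 changed, to 10. In CBC, a change in C_i garbles P_i and flips the same bit in P_{i+1}. Decrypting the received ciphertext:
P1: D(K, 10) = 10; 10 ⊕ 4 = 14.
P2: D(K, 9) = 12; 12 ⊕ 10 = 6.
Blocks that differ from the original plaintext: P1, P2.

P1 = 14, P2 = 6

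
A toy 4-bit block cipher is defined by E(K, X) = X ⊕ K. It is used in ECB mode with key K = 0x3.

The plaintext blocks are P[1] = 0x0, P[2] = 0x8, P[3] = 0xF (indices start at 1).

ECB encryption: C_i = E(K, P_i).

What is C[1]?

C[1] = 0x3

C[1]: E(K, 0x0) = 0x3.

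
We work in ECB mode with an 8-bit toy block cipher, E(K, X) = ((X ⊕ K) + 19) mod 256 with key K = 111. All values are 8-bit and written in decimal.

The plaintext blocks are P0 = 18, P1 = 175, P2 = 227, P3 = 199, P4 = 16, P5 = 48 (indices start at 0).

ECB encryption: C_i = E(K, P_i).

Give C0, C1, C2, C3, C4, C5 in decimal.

C0 = 144, C1 = 211, C2 = 159, C3 = 187, C4 = 146, C5 = 114

C0: E(K, 18) = 144.
C1: E(K, 175) = 211.
C2: E(K, 227) = 159.
C3: E(K, 199) = 187.
C4: E(K, 16) = 146.
C5: E(K, 48) = 114.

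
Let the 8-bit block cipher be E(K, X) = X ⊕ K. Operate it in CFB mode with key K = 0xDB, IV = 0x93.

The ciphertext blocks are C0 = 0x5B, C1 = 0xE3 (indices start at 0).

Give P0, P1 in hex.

P0 = 0x13, P1 = 0x63

CFB decryption: P_i = C_i ⊕ E(K, C_{i−1}), with C_{−1} = IV.
P0: E(K, 0x93) = 0x48; 0x5B ⊕ 0x48 = 0x13.
P1: E(K, 0x5B) = 0x80; 0xE3 ⊕ 0x80 = 0x63.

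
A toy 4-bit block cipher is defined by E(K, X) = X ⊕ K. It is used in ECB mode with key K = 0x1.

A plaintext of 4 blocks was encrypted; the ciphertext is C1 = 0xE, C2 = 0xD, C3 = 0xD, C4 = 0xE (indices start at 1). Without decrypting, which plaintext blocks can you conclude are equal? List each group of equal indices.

ECB encrypts each block independently with the same key, so equal ciphertext blocks imply equal plaintext blocks.
C1 = C4 = 0xE, so P1 = P4.
C2 = C3 = 0xD, so P2 = P3.

P1 = P4; P2 = P3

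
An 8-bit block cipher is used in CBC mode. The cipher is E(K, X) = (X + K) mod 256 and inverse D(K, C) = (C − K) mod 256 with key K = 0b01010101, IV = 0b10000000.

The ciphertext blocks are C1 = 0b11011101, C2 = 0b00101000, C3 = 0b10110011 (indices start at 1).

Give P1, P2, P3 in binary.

CBC decryption: P_i = D(K, C_i) ⊕ C_{i−1}, with C_{0} = IV.
P1: D(K, 0b11011101) = 0b10001000; 0b10001000 ⊕ 0b10000000 = 0b00001000.
P2: D(K, 0b00101000) = 0b11010011; 0b11010011 ⊕ 0b11011101 = 0b00001110.
P3: D(K, 0b10110011) = 0b01011110; 0b01011110 ⊕ 0b00101000 = 0b01110110.

P1 = 0b00001000, P2 = 0b00001110, P3 = 0b01110110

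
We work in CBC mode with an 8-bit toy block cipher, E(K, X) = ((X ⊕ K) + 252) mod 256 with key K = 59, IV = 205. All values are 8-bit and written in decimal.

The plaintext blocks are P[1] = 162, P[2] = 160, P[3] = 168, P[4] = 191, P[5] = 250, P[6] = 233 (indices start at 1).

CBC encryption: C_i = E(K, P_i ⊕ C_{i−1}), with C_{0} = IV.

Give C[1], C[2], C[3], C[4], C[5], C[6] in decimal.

C[1] = 80, C[2] = 199, C[3] = 80, C[4] = 208, C[5] = 13, C[6] = 219

C[1]: P[1] ⊕ 205 = 111; E(K, 111) = 80.
C[2]: P[2] ⊕ 80 = 240; E(K, 240) = 199.
C[3]: P[3] ⊕ 199 = 111; E(K, 111) = 80.
C[4]: P[4] ⊕ 80 = 239; E(K, 239) = 208.
C[5]: P[5] ⊕ 208 = 42; E(K, 42) = 13.
C[6]: P[6] ⊕ 13 = 228; E(K, 228) = 219.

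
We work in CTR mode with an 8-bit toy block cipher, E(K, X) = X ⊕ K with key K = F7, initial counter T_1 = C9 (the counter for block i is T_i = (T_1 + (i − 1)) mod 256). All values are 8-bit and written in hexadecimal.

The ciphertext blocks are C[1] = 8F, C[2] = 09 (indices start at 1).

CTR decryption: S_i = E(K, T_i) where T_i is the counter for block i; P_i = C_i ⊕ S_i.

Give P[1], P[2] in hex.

P[1] = B1, P[2] = 34

P[1]: T = C9, S = E(K, T) = 3E; 8F ⊕ 3E = B1.
P[2]: T = CA, S = E(K, T) = 3D; 09 ⊕ 3D = 34.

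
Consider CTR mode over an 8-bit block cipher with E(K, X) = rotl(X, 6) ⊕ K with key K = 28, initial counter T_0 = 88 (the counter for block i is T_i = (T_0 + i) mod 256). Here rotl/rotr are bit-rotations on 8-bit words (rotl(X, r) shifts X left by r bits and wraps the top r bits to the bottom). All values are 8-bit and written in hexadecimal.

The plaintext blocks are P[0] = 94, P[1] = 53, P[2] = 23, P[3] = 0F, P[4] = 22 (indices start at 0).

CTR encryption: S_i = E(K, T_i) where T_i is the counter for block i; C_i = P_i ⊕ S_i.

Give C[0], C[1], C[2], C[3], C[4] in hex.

C[0]: T = 88, S = E(K, T) = 0A; 94 ⊕ 0A = 9E.
C[1]: T = 89, S = E(K, T) = 4A; 53 ⊕ 4A = 19.
C[2]: T = 8A, S = E(K, T) = 8A; 23 ⊕ 8A = A9.
C[3]: T = 8B, S = E(K, T) = CA; 0F ⊕ CA = C5.
C[4]: T = 8C, S = E(K, T) = 0B; 22 ⊕ 0B = 29.

C[0] = 9E, C[1] = 19, C[2] = A9, C[3] = C5, C[4] = 29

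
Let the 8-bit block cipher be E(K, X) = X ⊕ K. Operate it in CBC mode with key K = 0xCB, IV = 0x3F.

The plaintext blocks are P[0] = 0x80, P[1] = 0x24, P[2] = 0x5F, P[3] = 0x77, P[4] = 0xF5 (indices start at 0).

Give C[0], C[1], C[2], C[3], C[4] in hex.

CBC encryption: C_i = E(K, P_i ⊕ C_{i−1}), with C_{−1} = IV.
C[0]: P[0] ⊕ 0x3F = 0xBF; E(K, 0xBF) = 0x74.
C[1]: P[1] ⊕ 0x74 = 0x50; E(K, 0x50) = 0x9B.
C[2]: P[2] ⊕ 0x9B = 0xC4; E(K, 0xC4) = 0x0F.
C[3]: P[3] ⊕ 0x0F = 0x78; E(K, 0x78) = 0xB3.
C[4]: P[4] ⊕ 0xB3 = 0x46; E(K, 0x46) = 0x8D.

C[0] = 0x74, C[1] = 0x9B, C[2] = 0x0F, C[3] = 0xB3, C[4] = 0x8D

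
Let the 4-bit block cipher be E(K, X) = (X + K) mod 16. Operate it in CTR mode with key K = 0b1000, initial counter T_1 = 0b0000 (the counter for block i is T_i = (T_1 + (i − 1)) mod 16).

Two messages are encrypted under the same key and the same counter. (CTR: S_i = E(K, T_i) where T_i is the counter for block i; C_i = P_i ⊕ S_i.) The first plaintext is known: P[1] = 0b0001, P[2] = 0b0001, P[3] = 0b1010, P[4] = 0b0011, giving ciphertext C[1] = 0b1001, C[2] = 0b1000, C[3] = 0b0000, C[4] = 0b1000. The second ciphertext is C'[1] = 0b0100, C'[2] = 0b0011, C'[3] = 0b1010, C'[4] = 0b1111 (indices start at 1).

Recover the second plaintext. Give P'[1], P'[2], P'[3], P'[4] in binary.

P'[1] = 0b1100, P'[2] = 0b1010, P'[3] = 0b0000, P'[4] = 0b0100

In CTR with a reused counter, both messages share the same keystream S_i, so C_i ⊕ C'_i = P_i ⊕ P'_i and thus P'_i = P_i ⊕ C_i ⊕ C'_i.
P'[1]: 0b0001 ⊕ 0b1001 ⊕ 0b0100 = 0b1100.
P'[2]: 0b0001 ⊕ 0b1000 ⊕ 0b0011 = 0b1010.
P'[3]: 0b1010 ⊕ 0b0000 ⊕ 0b1010 = 0b0000.
P'[4]: 0b0011 ⊕ 0b1000 ⊕ 0b1111 = 0b0100.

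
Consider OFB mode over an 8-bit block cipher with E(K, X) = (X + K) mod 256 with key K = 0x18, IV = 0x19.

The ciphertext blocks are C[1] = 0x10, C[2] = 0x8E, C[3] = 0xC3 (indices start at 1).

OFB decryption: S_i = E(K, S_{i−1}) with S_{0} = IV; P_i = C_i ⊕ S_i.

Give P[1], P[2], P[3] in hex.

P[1]: S = E(K, 0x19) = 0x31; 0x10 ⊕ 0x31 = 0x21.
P[2]: S = E(K, 0x31) = 0x49; 0x8E ⊕ 0x49 = 0xC7.
P[3]: S = E(K, 0x49) = 0x61; 0xC3 ⊕ 0x61 = 0xA2.

P[1] = 0x21, P[2] = 0xC7, P[3] = 0xA2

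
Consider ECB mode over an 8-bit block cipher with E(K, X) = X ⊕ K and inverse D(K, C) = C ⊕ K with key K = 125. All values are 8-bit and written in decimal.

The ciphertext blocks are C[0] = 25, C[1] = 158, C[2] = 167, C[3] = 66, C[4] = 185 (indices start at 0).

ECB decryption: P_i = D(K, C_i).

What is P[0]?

P[0] = 100

P[0]: D(K, 25) = 100.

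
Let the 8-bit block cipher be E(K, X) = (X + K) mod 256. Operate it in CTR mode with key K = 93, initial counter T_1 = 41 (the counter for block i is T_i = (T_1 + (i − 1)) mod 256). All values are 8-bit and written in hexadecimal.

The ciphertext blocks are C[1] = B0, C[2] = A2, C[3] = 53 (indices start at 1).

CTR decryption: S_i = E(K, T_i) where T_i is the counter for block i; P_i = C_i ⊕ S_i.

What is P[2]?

P[2]: T = 42, S = E(K, T) = D5; A2 ⊕ D5 = 77.

P[2] = 77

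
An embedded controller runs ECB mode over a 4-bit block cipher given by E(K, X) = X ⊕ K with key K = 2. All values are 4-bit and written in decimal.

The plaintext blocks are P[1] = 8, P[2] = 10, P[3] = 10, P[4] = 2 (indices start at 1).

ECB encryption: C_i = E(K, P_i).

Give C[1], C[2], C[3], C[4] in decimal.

C[1]: E(K, 8) = 10.
C[2]: E(K, 10) = 8.
C[3]: E(K, 10) = 8.
C[4]: E(K, 2) = 0.

C[1] = 10, C[2] = 8, C[3] = 8, C[4] = 0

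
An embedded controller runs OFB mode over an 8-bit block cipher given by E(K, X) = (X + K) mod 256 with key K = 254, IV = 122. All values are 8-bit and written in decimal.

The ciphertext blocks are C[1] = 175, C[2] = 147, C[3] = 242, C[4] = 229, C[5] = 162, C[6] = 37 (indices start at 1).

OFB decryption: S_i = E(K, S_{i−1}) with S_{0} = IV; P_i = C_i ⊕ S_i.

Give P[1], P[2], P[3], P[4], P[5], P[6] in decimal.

P[1]: S = E(K, 122) = 120; 175 ⊕ 120 = 215.
P[2]: S = E(K, 120) = 118; 147 ⊕ 118 = 229.
P[3]: S = E(K, 118) = 116; 242 ⊕ 116 = 134.
P[4]: S = E(K, 116) = 114; 229 ⊕ 114 = 151.
P[5]: S = E(K, 114) = 112; 162 ⊕ 112 = 210.
P[6]: S = E(K, 112) = 110; 37 ⊕ 110 = 75.

P[1] = 215, P[2] = 229, P[3] = 134, P[4] = 151, P[5] = 210, P[6] = 75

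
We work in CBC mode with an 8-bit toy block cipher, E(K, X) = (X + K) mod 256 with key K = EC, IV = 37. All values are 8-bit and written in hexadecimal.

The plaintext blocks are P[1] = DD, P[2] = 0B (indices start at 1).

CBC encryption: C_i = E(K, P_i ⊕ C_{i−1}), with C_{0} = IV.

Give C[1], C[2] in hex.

C[1]: P[1] ⊕ 37 = EA; E(K, EA) = D6.
C[2]: P[2] ⊕ D6 = DD; E(K, DD) = C9.

C[1] = D6, C[2] = C9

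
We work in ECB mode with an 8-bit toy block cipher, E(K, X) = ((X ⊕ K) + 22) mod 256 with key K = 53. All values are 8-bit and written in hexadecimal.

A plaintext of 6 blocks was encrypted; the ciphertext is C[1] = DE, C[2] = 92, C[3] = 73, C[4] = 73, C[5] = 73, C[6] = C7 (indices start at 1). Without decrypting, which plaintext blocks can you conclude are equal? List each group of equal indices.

ECB encrypts each block independently with the same key, so equal ciphertext blocks imply equal plaintext blocks.
C[3] = C[4] = C[5] = 73, so P[3] = P[4] = P[5].

P[3] = P[4] = P[5]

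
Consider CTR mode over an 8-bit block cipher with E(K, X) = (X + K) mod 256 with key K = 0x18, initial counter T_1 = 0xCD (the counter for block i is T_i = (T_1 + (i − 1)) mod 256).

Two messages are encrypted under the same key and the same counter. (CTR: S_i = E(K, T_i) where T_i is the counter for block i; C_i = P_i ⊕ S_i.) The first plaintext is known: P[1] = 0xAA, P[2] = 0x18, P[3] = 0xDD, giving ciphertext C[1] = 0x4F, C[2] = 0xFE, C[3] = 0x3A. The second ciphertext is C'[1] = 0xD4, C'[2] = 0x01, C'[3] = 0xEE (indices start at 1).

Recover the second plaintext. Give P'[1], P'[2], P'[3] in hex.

P'[1] = 0x31, P'[2] = 0xE7, P'[3] = 0x09

In CTR with a reused counter, both messages share the same keystream S_i, so C_i ⊕ C'_i = P_i ⊕ P'_i and thus P'_i = P_i ⊕ C_i ⊕ C'_i.
P'[1]: 0xAA ⊕ 0x4F ⊕ 0xD4 = 0x31.
P'[2]: 0x18 ⊕ 0xFE ⊕ 0x01 = 0xE7.
P'[3]: 0xDD ⊕ 0x3A ⊕ 0xEE = 0x09.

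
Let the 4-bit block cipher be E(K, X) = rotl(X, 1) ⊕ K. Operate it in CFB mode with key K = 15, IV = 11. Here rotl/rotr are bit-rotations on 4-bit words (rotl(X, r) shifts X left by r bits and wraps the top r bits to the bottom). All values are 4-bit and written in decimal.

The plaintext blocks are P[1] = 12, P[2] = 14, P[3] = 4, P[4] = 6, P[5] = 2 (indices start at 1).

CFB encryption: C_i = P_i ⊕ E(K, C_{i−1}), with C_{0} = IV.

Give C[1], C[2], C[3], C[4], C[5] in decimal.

C[1] = 4, C[2] = 9, C[3] = 8, C[4] = 8, C[5] = 12

C[1]: E(K, 11) = 8; 12 ⊕ 8 = 4.
C[2]: E(K, 4) = 7; 14 ⊕ 7 = 9.
C[3]: E(K, 9) = 12; 4 ⊕ 12 = 8.
C[4]: E(K, 8) = 14; 6 ⊕ 14 = 8.
C[5]: E(K, 8) = 14; 2 ⊕ 14 = 12.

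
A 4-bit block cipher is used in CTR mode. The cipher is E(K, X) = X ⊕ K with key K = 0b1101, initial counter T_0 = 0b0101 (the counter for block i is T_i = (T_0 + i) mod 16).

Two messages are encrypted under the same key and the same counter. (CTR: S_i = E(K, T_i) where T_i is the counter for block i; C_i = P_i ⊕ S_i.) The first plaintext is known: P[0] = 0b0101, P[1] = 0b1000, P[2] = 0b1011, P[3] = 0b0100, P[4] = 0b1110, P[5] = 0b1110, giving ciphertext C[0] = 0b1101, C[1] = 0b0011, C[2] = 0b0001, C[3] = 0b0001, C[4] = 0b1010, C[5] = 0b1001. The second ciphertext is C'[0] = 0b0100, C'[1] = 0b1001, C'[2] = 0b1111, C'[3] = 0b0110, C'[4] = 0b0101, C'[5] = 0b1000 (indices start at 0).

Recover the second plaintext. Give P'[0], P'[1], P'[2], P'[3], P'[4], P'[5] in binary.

P'[0] = 0b1100, P'[1] = 0b0010, P'[2] = 0b0101, P'[3] = 0b0011, P'[4] = 0b0001, P'[5] = 0b1111

In CTR with a reused counter, both messages share the same keystream S_i, so C_i ⊕ C'_i = P_i ⊕ P'_i and thus P'_i = P_i ⊕ C_i ⊕ C'_i.
P'[0]: 0b0101 ⊕ 0b1101 ⊕ 0b0100 = 0b1100.
P'[1]: 0b1000 ⊕ 0b0011 ⊕ 0b1001 = 0b0010.
P'[2]: 0b1011 ⊕ 0b0001 ⊕ 0b1111 = 0b0101.
P'[3]: 0b0100 ⊕ 0b0001 ⊕ 0b0110 = 0b0011.
P'[4]: 0b1110 ⊕ 0b1010 ⊕ 0b0101 = 0b0001.
P'[5]: 0b1110 ⊕ 0b1001 ⊕ 0b1000 = 0b1111.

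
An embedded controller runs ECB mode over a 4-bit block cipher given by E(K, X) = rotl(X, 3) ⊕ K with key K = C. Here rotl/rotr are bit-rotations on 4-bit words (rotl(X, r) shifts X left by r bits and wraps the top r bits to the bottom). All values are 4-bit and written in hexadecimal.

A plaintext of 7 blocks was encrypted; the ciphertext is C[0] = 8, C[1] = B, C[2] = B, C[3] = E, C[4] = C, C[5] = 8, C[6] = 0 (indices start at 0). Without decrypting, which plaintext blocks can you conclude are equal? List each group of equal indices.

P[0] = P[5]; P[1] = P[2]

ECB encrypts each block independently with the same key, so equal ciphertext blocks imply equal plaintext blocks.
C[0] = C[5] = 8, so P[0] = P[5].
C[1] = C[2] = B, so P[1] = P[2].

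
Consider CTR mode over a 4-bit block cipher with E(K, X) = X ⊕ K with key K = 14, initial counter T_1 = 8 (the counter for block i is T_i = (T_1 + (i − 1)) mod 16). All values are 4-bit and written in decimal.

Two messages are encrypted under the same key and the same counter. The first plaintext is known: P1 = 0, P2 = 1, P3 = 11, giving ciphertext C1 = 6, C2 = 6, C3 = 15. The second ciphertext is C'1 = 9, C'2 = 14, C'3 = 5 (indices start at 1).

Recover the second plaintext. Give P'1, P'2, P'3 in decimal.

In CTR with a reused counter, both messages share the same keystream S_i, so C_i ⊕ C'_i = P_i ⊕ P'_i and thus P'_i = P_i ⊕ C_i ⊕ C'_i.
P'1: 0 ⊕ 6 ⊕ 9 = 15.
P'2: 1 ⊕ 6 ⊕ 14 = 9.
P'3: 11 ⊕ 15 ⊕ 5 = 1.

P'1 = 15, P'2 = 9, P'3 = 1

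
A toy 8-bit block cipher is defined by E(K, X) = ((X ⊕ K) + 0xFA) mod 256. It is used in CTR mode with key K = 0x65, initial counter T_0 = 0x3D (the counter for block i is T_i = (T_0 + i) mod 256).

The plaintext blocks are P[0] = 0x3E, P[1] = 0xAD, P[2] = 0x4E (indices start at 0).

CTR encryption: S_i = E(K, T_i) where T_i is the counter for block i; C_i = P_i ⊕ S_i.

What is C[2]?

C[2] = 0x1A

C[0]: T = 0x3D, S = E(K, T) = 0x52; 0x3E ⊕ 0x52 = 0x6C.
C[1]: T = 0x3E, S = E(K, T) = 0x55; 0xAD ⊕ 0x55 = 0xF8.
C[2]: T = 0x3F, S = E(K, T) = 0x54; 0x4E ⊕ 0x54 = 0x1A.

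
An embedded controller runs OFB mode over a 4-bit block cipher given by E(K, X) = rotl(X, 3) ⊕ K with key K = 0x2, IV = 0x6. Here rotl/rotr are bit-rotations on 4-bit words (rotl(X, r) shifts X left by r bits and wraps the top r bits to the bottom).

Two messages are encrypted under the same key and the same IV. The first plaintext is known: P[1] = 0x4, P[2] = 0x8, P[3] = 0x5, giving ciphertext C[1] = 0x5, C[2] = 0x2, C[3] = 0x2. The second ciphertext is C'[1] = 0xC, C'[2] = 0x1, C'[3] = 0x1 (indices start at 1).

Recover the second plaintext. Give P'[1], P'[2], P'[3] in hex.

In OFB with a reused IV, both messages share the same keystream S_i, so C_i ⊕ C'_i = P_i ⊕ P'_i and thus P'_i = P_i ⊕ C_i ⊕ C'_i.
P'[1]: 0x4 ⊕ 0x5 ⊕ 0xC = 0xD.
P'[2]: 0x8 ⊕ 0x2 ⊕ 0x1 = 0xB.
P'[3]: 0x5 ⊕ 0x2 ⊕ 0x1 = 0x6.

P'[1] = 0xD, P'[2] = 0xB, P'[3] = 0x6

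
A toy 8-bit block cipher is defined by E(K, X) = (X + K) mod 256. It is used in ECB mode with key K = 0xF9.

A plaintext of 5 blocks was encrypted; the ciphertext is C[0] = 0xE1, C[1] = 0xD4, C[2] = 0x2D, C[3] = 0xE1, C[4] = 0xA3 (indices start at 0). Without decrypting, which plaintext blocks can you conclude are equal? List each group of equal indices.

P[0] = P[3]

ECB encrypts each block independently with the same key, so equal ciphertext blocks imply equal plaintext blocks.
C[0] = C[3] = 0xE1, so P[0] = P[3].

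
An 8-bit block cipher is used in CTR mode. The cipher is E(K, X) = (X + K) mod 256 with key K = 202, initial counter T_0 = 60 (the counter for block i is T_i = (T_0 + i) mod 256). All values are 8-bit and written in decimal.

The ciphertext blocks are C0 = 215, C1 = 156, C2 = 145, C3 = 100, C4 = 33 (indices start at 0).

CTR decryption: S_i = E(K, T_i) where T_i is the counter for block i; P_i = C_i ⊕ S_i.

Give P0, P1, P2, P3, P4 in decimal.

P0 = 209, P1 = 155, P2 = 153, P3 = 109, P4 = 43

P0: T = 60, S = E(K, T) = 6; 215 ⊕ 6 = 209.
P1: T = 61, S = E(K, T) = 7; 156 ⊕ 7 = 155.
P2: T = 62, S = E(K, T) = 8; 145 ⊕ 8 = 153.
P3: T = 63, S = E(K, T) = 9; 100 ⊕ 9 = 109.
P4: T = 64, S = E(K, T) = 10; 33 ⊕ 10 = 43.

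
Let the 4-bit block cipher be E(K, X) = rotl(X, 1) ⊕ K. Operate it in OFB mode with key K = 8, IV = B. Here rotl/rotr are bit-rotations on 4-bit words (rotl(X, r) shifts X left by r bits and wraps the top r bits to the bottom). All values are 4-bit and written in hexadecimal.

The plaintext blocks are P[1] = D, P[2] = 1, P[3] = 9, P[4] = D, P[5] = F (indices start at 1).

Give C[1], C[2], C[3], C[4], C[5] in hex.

OFB encryption: S_i = E(K, S_{i−1}) with S_{0} = IV; C_i = P_i ⊕ S_i.
C[1]: S = E(K, B) = F; D ⊕ F = 2.
C[2]: S = E(K, F) = 7; 1 ⊕ 7 = 6.
C[3]: S = E(K, 7) = 6; 9 ⊕ 6 = F.
C[4]: S = E(K, 6) = 4; D ⊕ 4 = 9.
C[5]: S = E(K, 4) = 0; F ⊕ 0 = F.

C[1] = 2, C[2] = 6, C[3] = F, C[4] = 9, C[5] = F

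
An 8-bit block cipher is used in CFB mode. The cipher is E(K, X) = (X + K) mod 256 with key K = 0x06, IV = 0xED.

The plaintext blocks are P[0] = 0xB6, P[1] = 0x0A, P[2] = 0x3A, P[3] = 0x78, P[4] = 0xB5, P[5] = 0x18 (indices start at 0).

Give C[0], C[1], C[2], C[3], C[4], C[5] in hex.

C[0] = 0x45, C[1] = 0x41, C[2] = 0x7D, C[3] = 0xFB, C[4] = 0xB4, C[5] = 0xA2

CFB encryption: C_i = P_i ⊕ E(K, C_{i−1}), with C_{−1} = IV.
C[0]: E(K, 0xED) = 0xF3; 0xB6 ⊕ 0xF3 = 0x45.
C[1]: E(K, 0x45) = 0x4B; 0x0A ⊕ 0x4B = 0x41.
C[2]: E(K, 0x41) = 0x47; 0x3A ⊕ 0x47 = 0x7D.
C[3]: E(K, 0x7D) = 0x83; 0x78 ⊕ 0x83 = 0xFB.
C[4]: E(K, 0xFB) = 0x01; 0xB5 ⊕ 0x01 = 0xB4.
C[5]: E(K, 0xB4) = 0xBA; 0x18 ⊕ 0xBA = 0xA2.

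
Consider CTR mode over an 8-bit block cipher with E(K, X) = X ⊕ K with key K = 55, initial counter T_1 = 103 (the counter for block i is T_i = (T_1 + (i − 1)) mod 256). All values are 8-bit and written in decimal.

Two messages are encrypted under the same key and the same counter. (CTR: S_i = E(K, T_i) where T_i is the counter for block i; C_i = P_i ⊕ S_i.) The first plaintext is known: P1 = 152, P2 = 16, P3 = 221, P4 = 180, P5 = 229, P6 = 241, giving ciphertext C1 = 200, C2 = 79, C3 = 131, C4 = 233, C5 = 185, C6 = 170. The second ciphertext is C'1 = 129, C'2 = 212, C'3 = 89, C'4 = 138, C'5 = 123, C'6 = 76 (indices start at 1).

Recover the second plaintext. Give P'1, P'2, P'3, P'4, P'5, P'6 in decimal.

P'1 = 209, P'2 = 139, P'3 = 7, P'4 = 215, P'5 = 39, P'6 = 23

In CTR with a reused counter, both messages share the same keystream S_i, so C_i ⊕ C'_i = P_i ⊕ P'_i and thus P'_i = P_i ⊕ C_i ⊕ C'_i.
P'1: 152 ⊕ 200 ⊕ 129 = 209.
P'2: 16 ⊕ 79 ⊕ 212 = 139.
P'3: 221 ⊕ 131 ⊕ 89 = 7.
P'4: 180 ⊕ 233 ⊕ 138 = 215.
P'5: 229 ⊕ 185 ⊕ 123 = 39.
P'6: 241 ⊕ 170 ⊕ 76 = 23.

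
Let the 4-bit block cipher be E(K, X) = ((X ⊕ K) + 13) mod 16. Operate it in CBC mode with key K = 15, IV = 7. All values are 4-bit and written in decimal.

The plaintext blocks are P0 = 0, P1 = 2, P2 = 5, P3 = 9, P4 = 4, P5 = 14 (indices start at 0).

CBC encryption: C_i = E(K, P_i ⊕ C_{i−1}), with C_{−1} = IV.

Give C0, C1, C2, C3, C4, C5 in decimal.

C0: P0 ⊕ 7 = 7; E(K, 7) = 5.
C1: P1 ⊕ 5 = 7; E(K, 7) = 5.
C2: P2 ⊕ 5 = 0; E(K, 0) = 12.
C3: P3 ⊕ 12 = 5; E(K, 5) = 7.
C4: P4 ⊕ 7 = 3; E(K, 3) = 9.
C5: P5 ⊕ 9 = 7; E(K, 7) = 5.

C0 = 5, C1 = 5, C2 = 12, C3 = 7, C4 = 9, C5 = 5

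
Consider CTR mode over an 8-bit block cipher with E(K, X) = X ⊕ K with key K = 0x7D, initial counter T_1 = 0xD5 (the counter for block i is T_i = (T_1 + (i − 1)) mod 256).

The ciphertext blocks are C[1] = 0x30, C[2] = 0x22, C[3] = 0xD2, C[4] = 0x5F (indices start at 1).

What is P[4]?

P[4] = 0xFA

CTR decryption: S_i = E(K, T_i) where T_i is the counter for block i; P_i = C_i ⊕ S_i.
P[4]: T = 0xD8, S = E(K, T) = 0xA5; 0x5F ⊕ 0xA5 = 0xFA.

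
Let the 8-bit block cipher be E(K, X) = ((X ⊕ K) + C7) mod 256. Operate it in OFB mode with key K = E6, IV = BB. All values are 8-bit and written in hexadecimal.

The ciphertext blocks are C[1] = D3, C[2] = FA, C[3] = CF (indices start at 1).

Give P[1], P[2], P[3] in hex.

P[1] = F7, P[2] = 73, P[3] = F9

OFB decryption: S_i = E(K, S_{i−1}) with S_{0} = IV; P_i = C_i ⊕ S_i.
P[1]: S = E(K, BB) = 24; D3 ⊕ 24 = F7.
P[2]: S = E(K, 24) = 89; FA ⊕ 89 = 73.
P[3]: S = E(K, 89) = 36; CF ⊕ 36 = F9.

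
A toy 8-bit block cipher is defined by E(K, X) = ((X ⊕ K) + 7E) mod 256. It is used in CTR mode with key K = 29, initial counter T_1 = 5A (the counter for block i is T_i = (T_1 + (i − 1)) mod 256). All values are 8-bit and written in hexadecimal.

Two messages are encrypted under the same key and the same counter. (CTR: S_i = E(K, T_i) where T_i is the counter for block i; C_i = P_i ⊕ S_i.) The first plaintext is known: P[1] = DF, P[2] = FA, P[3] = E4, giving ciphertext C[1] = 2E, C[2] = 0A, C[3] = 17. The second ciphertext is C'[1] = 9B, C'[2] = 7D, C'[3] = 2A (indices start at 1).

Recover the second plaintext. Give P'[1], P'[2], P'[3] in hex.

In CTR with a reused counter, both messages share the same keystream S_i, so C_i ⊕ C'_i = P_i ⊕ P'_i and thus P'_i = P_i ⊕ C_i ⊕ C'_i.
P'[1]: DF ⊕ 2E ⊕ 9B = 6A.
P'[2]: FA ⊕ 0A ⊕ 7D = 8D.
P'[3]: E4 ⊕ 17 ⊕ 2A = D9.

P'[1] = 6A, P'[2] = 8D, P'[3] = D9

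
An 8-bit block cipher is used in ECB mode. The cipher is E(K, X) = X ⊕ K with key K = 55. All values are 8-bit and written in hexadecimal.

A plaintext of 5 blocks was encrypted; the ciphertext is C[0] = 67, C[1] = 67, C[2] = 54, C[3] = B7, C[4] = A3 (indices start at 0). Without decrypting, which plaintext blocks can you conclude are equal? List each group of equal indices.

P[0] = P[1]

ECB encrypts each block independently with the same key, so equal ciphertext blocks imply equal plaintext blocks.
C[0] = C[1] = 67, so P[0] = P[1].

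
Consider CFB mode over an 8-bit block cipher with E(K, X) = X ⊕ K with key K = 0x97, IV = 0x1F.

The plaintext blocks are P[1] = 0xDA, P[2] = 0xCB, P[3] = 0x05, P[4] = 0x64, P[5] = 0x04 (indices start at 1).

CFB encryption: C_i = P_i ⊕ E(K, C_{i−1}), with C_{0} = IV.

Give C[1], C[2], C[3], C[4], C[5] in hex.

C[1]: E(K, 0x1F) = 0x88; 0xDA ⊕ 0x88 = 0x52.
C[2]: E(K, 0x52) = 0xC5; 0xCB ⊕ 0xC5 = 0x0E.
C[3]: E(K, 0x0E) = 0x99; 0x05 ⊕ 0x99 = 0x9C.
C[4]: E(K, 0x9C) = 0x0B; 0x64 ⊕ 0x0B = 0x6F.
C[5]: E(K, 0x6F) = 0xF8; 0x04 ⊕ 0xF8 = 0xFC.

C[1] = 0x52, C[2] = 0x0E, C[3] = 0x9C, C[4] = 0x6F, C[5] = 0xFC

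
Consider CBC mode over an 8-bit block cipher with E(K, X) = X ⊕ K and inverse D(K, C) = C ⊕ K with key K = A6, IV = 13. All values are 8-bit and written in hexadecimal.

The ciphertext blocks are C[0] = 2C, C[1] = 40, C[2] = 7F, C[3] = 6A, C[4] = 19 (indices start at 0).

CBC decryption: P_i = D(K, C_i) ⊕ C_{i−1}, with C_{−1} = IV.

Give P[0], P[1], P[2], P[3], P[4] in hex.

P[0] = 99, P[1] = CA, P[2] = 99, P[3] = B3, P[4] = D5

P[0]: D(K, 2C) = 8A; 8A ⊕ 13 = 99.
P[1]: D(K, 40) = E6; E6 ⊕ 2C = CA.
P[2]: D(K, 7F) = D9; D9 ⊕ 40 = 99.
P[3]: D(K, 6A) = CC; CC ⊕ 7F = B3.
P[4]: D(K, 19) = BF; BF ⊕ 6A = D5.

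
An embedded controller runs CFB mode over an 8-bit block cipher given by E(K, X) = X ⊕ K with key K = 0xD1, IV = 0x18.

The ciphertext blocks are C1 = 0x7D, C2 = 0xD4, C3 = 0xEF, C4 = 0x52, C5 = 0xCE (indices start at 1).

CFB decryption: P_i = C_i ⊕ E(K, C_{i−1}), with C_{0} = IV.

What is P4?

P4: E(K, 0xEF) = 0x3E; 0x52 ⊕ 0x3E = 0x6C.

P4 = 0x6C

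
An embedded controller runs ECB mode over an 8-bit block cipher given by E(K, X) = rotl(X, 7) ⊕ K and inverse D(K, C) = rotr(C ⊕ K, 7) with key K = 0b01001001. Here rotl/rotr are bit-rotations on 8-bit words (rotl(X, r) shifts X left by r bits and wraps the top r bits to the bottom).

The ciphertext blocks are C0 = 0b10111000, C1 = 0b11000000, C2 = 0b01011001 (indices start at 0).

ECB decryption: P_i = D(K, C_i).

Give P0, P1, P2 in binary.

P0 = 0b11100011, P1 = 0b00010011, P2 = 0b00100000

P0: D(K, 0b10111000) = 0b11100011.
P1: D(K, 0b11000000) = 0b00010011.
P2: D(K, 0b01011001) = 0b00100000.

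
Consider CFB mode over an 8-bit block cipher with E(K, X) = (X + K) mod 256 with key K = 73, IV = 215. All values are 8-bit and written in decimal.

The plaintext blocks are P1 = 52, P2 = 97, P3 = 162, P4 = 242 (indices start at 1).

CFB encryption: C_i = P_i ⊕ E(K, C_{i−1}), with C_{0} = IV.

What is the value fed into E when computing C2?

C1: E(K, 215) = 32; 52 ⊕ 32 = 20.
C2: E(K, 20) = 93; 97 ⊕ 93 = 60.
So the input to E for block 2 is 20.

20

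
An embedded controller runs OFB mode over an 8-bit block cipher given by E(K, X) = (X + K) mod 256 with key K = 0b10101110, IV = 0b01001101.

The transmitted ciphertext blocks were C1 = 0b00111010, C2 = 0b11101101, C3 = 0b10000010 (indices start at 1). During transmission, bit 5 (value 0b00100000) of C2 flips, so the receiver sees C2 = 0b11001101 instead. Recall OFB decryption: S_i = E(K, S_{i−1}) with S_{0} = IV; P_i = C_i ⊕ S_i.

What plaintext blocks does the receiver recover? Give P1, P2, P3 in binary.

Only C2 changed, to 0b11001101. In OFB, a change in C_i flips the same bit in P_i only; the keystream is unaffected. Decrypting the received ciphertext:
P1: S = E(K, 0b01001101) = 0b11111011; 0b00111010 ⊕ 0b11111011 = 0b11000001.
P2: S = E(K, 0b11111011) = 0b10101001; 0b11001101 ⊕ 0b10101001 = 0b01100100.
P3: S = E(K, 0b10101001) = 0b01010111; 0b10000010 ⊕ 0b01010111 = 0b11010101.
Blocks that differ from the original plaintext: P2.

P1 = 0b11000001, P2 = 0b01100100, P3 = 0b11010101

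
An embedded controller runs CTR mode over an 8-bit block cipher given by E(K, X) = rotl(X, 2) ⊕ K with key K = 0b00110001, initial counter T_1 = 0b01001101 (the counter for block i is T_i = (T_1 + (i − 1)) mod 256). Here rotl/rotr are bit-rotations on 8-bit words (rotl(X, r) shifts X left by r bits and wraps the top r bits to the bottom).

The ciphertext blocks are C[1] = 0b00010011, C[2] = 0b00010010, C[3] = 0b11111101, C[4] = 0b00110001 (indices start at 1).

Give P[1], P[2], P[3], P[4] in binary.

P[1] = 0b00010111, P[2] = 0b00011010, P[3] = 0b11110001, P[4] = 0b01000001

CTR decryption: S_i = E(K, T_i) where T_i is the counter for block i; P_i = C_i ⊕ S_i.
P[1]: T = 0b01001101, S = E(K, T) = 0b00000100; 0b00010011 ⊕ 0b00000100 = 0b00010111.
P[2]: T = 0b01001110, S = E(K, T) = 0b00001000; 0b00010010 ⊕ 0b00001000 = 0b00011010.
P[3]: T = 0b01001111, S = E(K, T) = 0b00001100; 0b11111101 ⊕ 0b00001100 = 0b11110001.
P[4]: T = 0b01010000, S = E(K, T) = 0b01110000; 0b00110001 ⊕ 0b01110000 = 0b01000001.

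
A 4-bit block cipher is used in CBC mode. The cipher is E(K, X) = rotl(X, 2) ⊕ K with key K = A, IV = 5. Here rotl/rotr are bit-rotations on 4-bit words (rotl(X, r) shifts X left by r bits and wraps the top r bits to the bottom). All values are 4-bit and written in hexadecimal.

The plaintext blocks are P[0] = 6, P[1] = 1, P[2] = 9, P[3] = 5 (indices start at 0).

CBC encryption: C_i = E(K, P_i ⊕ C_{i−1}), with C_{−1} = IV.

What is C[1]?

C[1] = 7

C[0]: P[0] ⊕ 5 = 3; E(K, 3) = 6.
C[1]: P[1] ⊕ 6 = 7; E(K, 7) = 7.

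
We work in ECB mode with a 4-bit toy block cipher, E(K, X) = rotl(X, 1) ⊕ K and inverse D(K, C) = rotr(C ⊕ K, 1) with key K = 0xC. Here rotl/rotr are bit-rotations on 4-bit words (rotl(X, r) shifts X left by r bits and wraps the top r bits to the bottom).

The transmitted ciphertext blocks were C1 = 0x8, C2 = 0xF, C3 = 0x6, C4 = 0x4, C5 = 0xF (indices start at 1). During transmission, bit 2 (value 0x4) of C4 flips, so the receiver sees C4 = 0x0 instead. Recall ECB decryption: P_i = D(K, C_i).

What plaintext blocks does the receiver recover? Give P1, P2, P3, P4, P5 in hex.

P1 = 0x2, P2 = 0x9, P3 = 0x5, P4 = 0x6, P5 = 0x9

Only C4 changed, to 0x0. In ECB, a change in C_i affects only P_i. Decrypting the received ciphertext:
P1: D(K, 0x8) = 0x2.
P2: D(K, 0xF) = 0x9.
P3: D(K, 0x6) = 0x5.
P4: D(K, 0x0) = 0x6.
P5: D(K, 0xF) = 0x9.
Blocks that differ from the original plaintext: P4.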